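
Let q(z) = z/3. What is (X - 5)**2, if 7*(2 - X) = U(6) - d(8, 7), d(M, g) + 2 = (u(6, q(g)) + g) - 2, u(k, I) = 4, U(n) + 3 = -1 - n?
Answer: 16/49 ≈ 0.32653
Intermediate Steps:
q(z) = z/3 (q(z) = z*(1/3) = z/3)
U(n) = -4 - n (U(n) = -3 + (-1 - n) = -4 - n)
d(M, g) = g (d(M, g) = -2 + ((4 + g) - 2) = -2 + (2 + g) = g)
X = 31/7 (X = 2 - ((-4 - 1*6) - 1*7)/7 = 2 - ((-4 - 6) - 7)/7 = 2 - (-10 - 7)/7 = 2 - 1/7*(-17) = 2 + 17/7 = 31/7 ≈ 4.4286)
(X - 5)**2 = (31/7 - 5)**2 = (-4/7)**2 = 16/49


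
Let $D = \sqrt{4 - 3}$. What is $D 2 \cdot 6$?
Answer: $12$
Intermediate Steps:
$D = 1$ ($D = \sqrt{1} = 1$)
$D 2 \cdot 6 = 1 \cdot 2 \cdot 6 = 2 \cdot 6 = 12$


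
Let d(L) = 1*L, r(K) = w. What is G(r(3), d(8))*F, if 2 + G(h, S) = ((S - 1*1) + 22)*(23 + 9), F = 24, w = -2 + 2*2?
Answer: 22224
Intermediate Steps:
w = 2 (w = -2 + 4 = 2)
r(K) = 2
d(L) = L
G(h, S) = 670 + 32*S (G(h, S) = -2 + ((S - 1*1) + 22)*(23 + 9) = -2 + ((S - 1) + 22)*32 = -2 + ((-1 + S) + 22)*32 = -2 + (21 + S)*32 = -2 + (672 + 32*S) = 670 + 32*S)
G(r(3), d(8))*F = (670 + 32*8)*24 = (670 + 256)*24 = 926*24 = 22224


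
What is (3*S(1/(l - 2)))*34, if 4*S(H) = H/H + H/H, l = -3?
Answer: 51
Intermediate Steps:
S(H) = ½ (S(H) = (H/H + H/H)/4 = (1 + 1)/4 = (¼)*2 = ½)
(3*S(1/(l - 2)))*34 = (3*(½))*34 = (3/2)*34 = 51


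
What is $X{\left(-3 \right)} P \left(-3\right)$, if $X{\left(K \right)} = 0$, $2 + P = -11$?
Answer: $0$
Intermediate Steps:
$P = -13$ ($P = -2 - 11 = -13$)
$X{\left(-3 \right)} P \left(-3\right) = 0 \left(-13\right) \left(-3\right) = 0 \left(-3\right) = 0$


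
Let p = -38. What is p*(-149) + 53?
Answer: 5715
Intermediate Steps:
p*(-149) + 53 = -38*(-149) + 53 = 5662 + 53 = 5715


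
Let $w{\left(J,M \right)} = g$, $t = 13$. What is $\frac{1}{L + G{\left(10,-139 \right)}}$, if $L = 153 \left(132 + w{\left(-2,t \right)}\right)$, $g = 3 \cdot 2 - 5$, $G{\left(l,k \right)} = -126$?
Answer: $\frac{1}{20223} \approx 4.9449 \cdot 10^{-5}$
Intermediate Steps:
$g = 1$ ($g = 6 - 5 = 1$)
$w{\left(J,M \right)} = 1$
$L = 20349$ ($L = 153 \left(132 + 1\right) = 153 \cdot 133 = 20349$)
$\frac{1}{L + G{\left(10,-139 \right)}} = \frac{1}{20349 - 126} = \frac{1}{20223}$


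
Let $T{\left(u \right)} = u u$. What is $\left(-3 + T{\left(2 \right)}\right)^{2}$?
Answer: $1$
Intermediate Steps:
$T{\left(u \right)} = u^{2}$
$\left(-3 + T{\left(2 \right)}\right)^{2} = \left(-3 + 2^{2}\right)^{2} = \left(-3 + 4\right)^{2} = 1^{2} = 1$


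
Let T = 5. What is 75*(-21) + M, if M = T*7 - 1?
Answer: -1541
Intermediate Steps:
M = 34 (M = 5*7 - 1 = 35 - 1 = 34)
75*(-21) + M = 75*(-21) + 34 = -1575 + 34 = -1541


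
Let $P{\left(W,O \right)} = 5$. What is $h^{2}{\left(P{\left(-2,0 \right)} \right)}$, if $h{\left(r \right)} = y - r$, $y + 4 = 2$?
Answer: $49$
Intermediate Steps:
$y = -2$ ($y = -4 + 2 = -2$)
$h{\left(r \right)} = -2 - r$
$h^{2}{\left(P{\left(-2,0 \right)} \right)} = \left(-2 - 5\right)^{2} = \left(-7\right)^{2} = 49$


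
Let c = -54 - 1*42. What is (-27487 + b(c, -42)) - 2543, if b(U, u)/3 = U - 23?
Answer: -30387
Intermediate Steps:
c = -96 (c = -54 - 42 = -96)
b(U, u) = -69 + 3*U (b(U, u) = 3*(U - 23) = 3*(-23 + U) = -69 + 3*U)
(-27487 + b(c, -42)) - 2543 = (-27487 + (-69 + 3*(-96))) - 2543 = (-27487 + (-69 - 288)) - 2543 = (-27487 - 357) - 2543 = -27844 - 2543 = -30387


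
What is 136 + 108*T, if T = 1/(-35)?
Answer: 4652/35 ≈ 132.91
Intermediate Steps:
T = -1/35 ≈ -0.028571
136 + 108*T = 136 + 108*(-1/35) = 136 - 108/35 = 4652/35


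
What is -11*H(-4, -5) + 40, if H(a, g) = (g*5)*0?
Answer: 40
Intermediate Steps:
H(a, g) = 0 (H(a, g) = (5*g)*0 = 0)
-11*H(-4, -5) + 40 = -11*0 + 40 = 0 + 40 = 40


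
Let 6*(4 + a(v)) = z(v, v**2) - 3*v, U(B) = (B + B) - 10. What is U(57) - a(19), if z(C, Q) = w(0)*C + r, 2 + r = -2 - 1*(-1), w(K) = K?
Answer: 118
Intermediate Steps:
U(B) = -10 + 2*B (U(B) = 2*B - 10 = -10 + 2*B)
r = -3 (r = -2 + (-2 - 1*(-1)) = -2 + (-2 + 1) = -2 - 1 = -3)
z(C, Q) = -3 (z(C, Q) = 0*C - 3 = 0 - 3 = -3)
a(v) = -9/2 - v/2 (a(v) = -4 + (-3 - 3*v)/6 = -4 + (-1/2 - v/2) = -9/2 - v/2)
U(57) - a(19) = (-10 + 2*57) - (-9/2 - 1/2*19) = (-10 + 114) - (-9/2 - 19/2) = 104 - 1*(-14) = 104 + 14 = 118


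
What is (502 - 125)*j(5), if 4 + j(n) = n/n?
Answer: -1131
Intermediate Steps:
j(n) = -3 (j(n) = -4 + n/n = -4 + 1 = -3)
(502 - 125)*j(5) = (502 - 125)*(-3) = 377*(-3) = -1131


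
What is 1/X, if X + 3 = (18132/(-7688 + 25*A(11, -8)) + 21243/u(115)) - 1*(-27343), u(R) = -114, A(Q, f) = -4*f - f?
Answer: 1672/45396383 ≈ 3.6831e-5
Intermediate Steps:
A(Q, f) = -5*f
X = 45396383/1672 (X = -3 + ((18132/(-7688 + 25*(-5*(-8))) + 21243/(-114)) - 1*(-27343)) = -3 + ((18132/(-7688 + 25*40) + 21243*(-1/114)) + 27343) = -3 + ((18132/(-7688 + 1000) - 7081/38) + 27343) = -3 + ((18132/(-6688) - 7081/38) + 27343) = -3 + ((18132*(-1/6688) - 7081/38) + 27343) = -3 + ((-4533/1672 - 7081/38) + 27343) = -3 + (-316097/1672 + 27343) = -3 + 45401399/1672 = 45396383/1672 ≈ 27151.)
1/X = 1/(45396383/1672) = 1672/45396383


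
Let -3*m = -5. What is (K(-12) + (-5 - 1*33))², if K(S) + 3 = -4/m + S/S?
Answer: 44944/25 ≈ 1797.8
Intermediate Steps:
m = 5/3 (m = -⅓*(-5) = 5/3 ≈ 1.6667)
K(S) = -22/5 (K(S) = -3 + (-4/5/3 + S/S) = -3 + (-4*⅗ + 1) = -3 + (-12/5 + 1) = -3 - 7/5 = -22/5)
(K(-12) + (-5 - 1*33))² = (-22/5 + (-5 - 1*33))² = (-22/5 + (-5 - 33))² = (-22/5 - 38)² = (-212/5)² = 44944/25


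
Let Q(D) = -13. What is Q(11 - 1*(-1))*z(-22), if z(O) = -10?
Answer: 130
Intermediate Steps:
Q(11 - 1*(-1))*z(-22) = -13*(-10) = 130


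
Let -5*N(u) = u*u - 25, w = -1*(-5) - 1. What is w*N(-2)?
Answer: 84/5 ≈ 16.800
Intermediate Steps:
w = 4 (w = 5 - 1 = 4)
N(u) = 5 - u²/5 (N(u) = -(u*u - 25)/5 = -(u² - 25)/5 = -(-25 + u²)/5 = 5 - u²/5)
w*N(-2) = 4*(5 - ⅕*(-2)²) = 4*(5 - ⅕*4) = 4*(5 - ⅘) = 4*(21/5) = 84/5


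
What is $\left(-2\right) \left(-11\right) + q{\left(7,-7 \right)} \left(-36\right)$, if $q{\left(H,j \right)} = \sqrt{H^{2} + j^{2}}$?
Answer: $22 - 252 \sqrt{2} \approx -334.38$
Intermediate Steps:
$\left(-2\right) \left(-11\right) + q{\left(7,-7 \right)} \left(-36\right) = \left(-2\right) \left(-11\right) + \sqrt{7^{2} + \left(-7\right)^{2}} \left(-36\right) = 22 + \sqrt{49 + 49} \left(-36\right) = 22 + \sqrt{98} \left(-36\right) = 22 + 7 \sqrt{2} \left(-36\right) = 22 - 252 \sqrt{2}$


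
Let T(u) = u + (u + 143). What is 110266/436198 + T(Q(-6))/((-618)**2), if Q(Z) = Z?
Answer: 21085186861/83297242476 ≈ 0.25313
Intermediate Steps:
T(u) = 143 + 2*u (T(u) = u + (143 + u) = 143 + 2*u)
110266/436198 + T(Q(-6))/((-618)**2) = 110266/436198 + (143 + 2*(-6))/((-618)**2) = 110266*(1/436198) + (143 - 12)/381924 = 55133/218099 + 131*(1/381924) = 55133/218099 + 131/381924 = 21085186861/83297242476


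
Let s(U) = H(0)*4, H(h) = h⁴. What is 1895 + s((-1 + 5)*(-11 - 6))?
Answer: 1895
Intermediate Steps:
s(U) = 0 (s(U) = 0⁴*4 = 0*4 = 0)
1895 + s((-1 + 5)*(-11 - 6)) = 1895 + 0 = 1895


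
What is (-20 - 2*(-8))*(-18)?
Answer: 72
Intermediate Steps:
(-20 - 2*(-8))*(-18) = (-20 + 16)*(-18) = -4*(-18) = 72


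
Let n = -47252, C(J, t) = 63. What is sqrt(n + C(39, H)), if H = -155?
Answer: I*sqrt(47189) ≈ 217.23*I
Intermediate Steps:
sqrt(n + C(39, H)) = sqrt(-47252 + 63) = sqrt(-47189) = I*sqrt(47189)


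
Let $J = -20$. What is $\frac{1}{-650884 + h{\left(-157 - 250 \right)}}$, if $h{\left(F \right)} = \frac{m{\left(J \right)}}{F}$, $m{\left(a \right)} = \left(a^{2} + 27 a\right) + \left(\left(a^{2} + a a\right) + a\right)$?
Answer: $- \frac{407}{264910428} \approx -1.5364 \cdot 10^{-6}$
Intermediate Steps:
$m{\left(a \right)} = 3 a^{2} + 28 a$ ($m{\left(a \right)} = \left(a^{2} + 27 a\right) + \left(\left(a^{2} + a^{2}\right) + a\right) = \left(a^{2} + 27 a\right) + \left(2 a^{2} + a\right) = \left(a^{2} + 27 a\right) + \left(a + 2 a^{2}\right) = 3 a^{2} + 28 a$)
$h{\left(F \right)} = \frac{640}{F}$ ($h{\left(F \right)} = \frac{\left(-20\right) \left(28 + 3 \left(-20\right)\right)}{F} = \frac{\left(-20\right) \left(28 - 60\right)}{F} = \frac{\left(-20\right) \left(-32\right)}{F} = \frac{640}{F}$)
$\frac{1}{-650884 + h{\left(-157 - 250 \right)}} = \frac{1}{-650884 + \frac{640}{-157 - 250}} = \frac{1}{-650884 + \frac{640}{-407}} = \frac{1}{-650884 + 640 \left(- \frac{1}{407}\right)} = \frac{1}{-650884 - \frac{640}{407}} = \frac{1}{- \frac{264910428}{407}} = - \frac{407}{264910428}$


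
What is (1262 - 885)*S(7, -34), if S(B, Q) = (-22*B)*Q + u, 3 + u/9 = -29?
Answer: 1865396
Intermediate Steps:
u = -288 (u = -27 + 9*(-29) = -27 - 261 = -288)
S(B, Q) = -288 - 22*B*Q (S(B, Q) = (-22*B)*Q - 288 = -22*B*Q - 288 = -288 - 22*B*Q)
(1262 - 885)*S(7, -34) = (1262 - 885)*(-288 - 22*7*(-34)) = 377*(-288 + 5236) = 377*4948 = 1865396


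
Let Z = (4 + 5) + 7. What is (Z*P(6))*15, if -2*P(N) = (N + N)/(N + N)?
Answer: -120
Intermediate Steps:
P(N) = -½ (P(N) = -(N + N)/(2*(N + N)) = -2*N/(2*(2*N)) = -2*N*1/(2*N)/2 = -½*1 = -½)
Z = 16 (Z = 9 + 7 = 16)
(Z*P(6))*15 = (16*(-½))*15 = -8*15 = -120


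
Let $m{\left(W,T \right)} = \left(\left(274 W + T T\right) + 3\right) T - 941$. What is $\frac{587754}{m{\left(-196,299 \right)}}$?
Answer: $\frac{587754}{10673359} \approx 0.055067$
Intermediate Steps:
$m{\left(W,T \right)} = -941 + T \left(3 + T^{2} + 274 W\right)$ ($m{\left(W,T \right)} = \left(\left(274 W + T^{2}\right) + 3\right) T - 941 = \left(\left(T^{2} + 274 W\right) + 3\right) T - 941 = \left(3 + T^{2} + 274 W\right) T - 941 = T \left(3 + T^{2} + 274 W\right) - 941 = -941 + T \left(3 + T^{2} + 274 W\right)$)
$\frac{587754}{m{\left(-196,299 \right)}} = \frac{587754}{-941 + 299^{3} + 3 \cdot 299 + 274 \cdot 299 \left(-196\right)} = \frac{587754}{-941 + 26730899 + 897 - 16057496} = \frac{587754}{10673359}$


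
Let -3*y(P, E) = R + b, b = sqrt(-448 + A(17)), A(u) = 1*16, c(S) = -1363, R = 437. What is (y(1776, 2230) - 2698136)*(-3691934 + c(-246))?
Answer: 9965555584655 + 14773188*I*sqrt(3) ≈ 9.9655e+12 + 2.5588e+7*I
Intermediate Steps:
A(u) = 16
b = 12*I*sqrt(3) (b = sqrt(-448 + 16) = sqrt(-432) = 12*I*sqrt(3) ≈ 20.785*I)
y(P, E) = -437/3 - 4*I*sqrt(3) (y(P, E) = -(437 + 12*I*sqrt(3))/3 = -437/3 - 4*I*sqrt(3))
(y(1776, 2230) - 2698136)*(-3691934 + c(-246)) = ((-437/3 - 4*I*sqrt(3)) - 2698136)*(-3691934 - 1363) = (-8094845/3 - 4*I*sqrt(3))*(-3693297) = 9965555584655 + 14773188*I*sqrt(3)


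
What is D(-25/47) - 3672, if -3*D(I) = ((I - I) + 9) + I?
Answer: -518150/141 ≈ -3674.8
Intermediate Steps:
D(I) = -3 - I/3 (D(I) = -(((I - I) + 9) + I)/3 = -((0 + 9) + I)/3 = -(9 + I)/3 = -3 - I/3)
D(-25/47) - 3672 = (-3 - (-25)/(3*47)) - 3672 = (-3 - ⅓*(-25/47)) - 3672 = (-3 + 25/141) - 3672 = -398/141 - 3672 = -518150/141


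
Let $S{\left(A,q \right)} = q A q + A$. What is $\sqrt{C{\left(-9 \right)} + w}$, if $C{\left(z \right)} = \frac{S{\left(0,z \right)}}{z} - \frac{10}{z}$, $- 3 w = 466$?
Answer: $\frac{2 i \sqrt{347}}{3} \approx 12.419 i$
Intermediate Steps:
$S{\left(A,q \right)} = A + A q^{2}$ ($S{\left(A,q \right)} = A q q + A = A q^{2} + A = A + A q^{2}$)
$w = - \frac{466}{3}$ ($w = \left(- \frac{1}{3}\right) 466 = - \frac{466}{3} \approx -155.33$)
$C{\left(z \right)} = - \frac{10}{z}$ ($C{\left(z \right)} = \frac{0 \left(1 + z^{2}\right)}{z} - \frac{10}{z} = \frac{0}{z} - \frac{10}{z} = 0 - \frac{10}{z} = - \frac{10}{z}$)
$\sqrt{C{\left(-9 \right)} + w} = \sqrt{- \frac{10}{-9} - \frac{466}{3}} = \sqrt{\left(-10\right) \left(- \frac{1}{9}\right) - \frac{466}{3}} = \sqrt{\frac{10}{9} - \frac{466}{3}} = \sqrt{- \frac{1388}{9}} = \frac{2 i \sqrt{347}}{3}$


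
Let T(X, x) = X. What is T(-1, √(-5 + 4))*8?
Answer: -8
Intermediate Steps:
T(-1, √(-5 + 4))*8 = -1*8 = -8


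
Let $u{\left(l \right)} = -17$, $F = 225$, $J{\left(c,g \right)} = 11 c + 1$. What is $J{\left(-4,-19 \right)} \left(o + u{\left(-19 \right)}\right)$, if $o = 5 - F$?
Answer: $10191$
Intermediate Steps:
$J{\left(c,g \right)} = 1 + 11 c$
$o = -220$ ($o = 5 - 225 = -220$)
$J{\left(-4,-19 \right)} \left(o + u{\left(-19 \right)}\right) = \left(1 + 11 \left(-4\right)\right) \left(-220 - 17\right) = \left(1 - 44\right) \left(-237\right) = \left(-43\right) \left(-237\right) = 10191$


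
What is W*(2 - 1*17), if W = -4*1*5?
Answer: 300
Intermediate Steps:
W = -20 (W = -4*5 = -20)
W*(2 - 1*17) = -20*(2 - 1*17) = -20*(2 - 17) = -20*(-15) = 300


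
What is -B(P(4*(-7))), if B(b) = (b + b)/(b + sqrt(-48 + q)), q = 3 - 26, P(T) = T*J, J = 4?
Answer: -25088/12615 - 224*I*sqrt(71)/12615 ≈ -1.9887 - 0.14962*I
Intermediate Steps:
P(T) = 4*T (P(T) = T*4 = 4*T)
q = -23
B(b) = 2*b/(b + I*sqrt(71)) (B(b) = (b + b)/(b + sqrt(-48 - 23)) = (2*b)/(b + sqrt(-71)) = (2*b)/(b + I*sqrt(71)) = 2*b/(b + I*sqrt(71)))
-B(P(4*(-7))) = -2*4*(4*(-7))/(4*(4*(-7)) + I*sqrt(71)) = -2*4*(-28)/(4*(-28) + I*sqrt(71)) = -2*(-112)/(-112 + I*sqrt(71)) = -(-224)/(-112 + I*sqrt(71)) = 224/(-112 + I*sqrt(71))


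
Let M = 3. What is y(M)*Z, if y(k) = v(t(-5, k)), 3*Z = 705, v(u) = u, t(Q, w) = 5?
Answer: 1175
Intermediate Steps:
Z = 235 (Z = (⅓)*705 = 235)
y(k) = 5
y(M)*Z = 5*235 = 1175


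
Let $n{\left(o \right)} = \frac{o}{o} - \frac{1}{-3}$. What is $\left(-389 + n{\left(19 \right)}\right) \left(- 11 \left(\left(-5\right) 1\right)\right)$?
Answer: $- \frac{63965}{3} \approx -21322.0$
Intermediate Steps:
$n{\left(o \right)} = \frac{4}{3}$ ($n{\left(o \right)} = 1 - - \frac{1}{3} = 1 + \frac{1}{3} = \frac{4}{3}$)
$\left(-389 + n{\left(19 \right)}\right) \left(- 11 \left(\left(-5\right) 1\right)\right) = \left(-389 + \frac{4}{3}\right) \left(- 11 \left(\left(-5\right) 1\right)\right) = - \frac{1163 \left(\left(-11\right) \left(-5\right)\right)}{3} = \left(- \frac{1163}{3}\right) 55 = - \frac{63965}{3}$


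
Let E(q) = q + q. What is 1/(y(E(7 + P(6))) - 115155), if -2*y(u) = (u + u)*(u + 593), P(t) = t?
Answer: -1/131249 ≈ -7.6191e-6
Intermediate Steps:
E(q) = 2*q
y(u) = -u*(593 + u) (y(u) = -(u + u)*(u + 593)/2 = -2*u*(593 + u)/2 = -u*(593 + u))
1/(y(E(7 + P(6))) - 115155) = 1/(-2*(7 + 6)*(593 + 2*(7 + 6)) - 115155) = 1/(-2*13*(593 + 2*13) - 115155) = 1/(-1*26*(593 + 26) - 115155) = 1/(-1*26*619 - 115155) = 1/(-16094 - 115155) = 1/(-131249) = -1/131249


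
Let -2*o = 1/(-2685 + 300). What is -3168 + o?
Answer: -15111359/4770 ≈ -3168.0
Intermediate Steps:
o = 1/4770 (o = -1/(2*(-2685 + 300)) = -½/(-2385) = -½*(-1/2385) = 1/4770 ≈ 0.00020964)
-3168 + o = -3168 + 1/4770 = -15111359/4770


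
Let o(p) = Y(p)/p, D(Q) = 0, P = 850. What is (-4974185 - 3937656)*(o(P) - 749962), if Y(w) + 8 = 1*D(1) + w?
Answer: 2840501640632789/425 ≈ 6.6835e+12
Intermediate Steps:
Y(w) = -8 + w (Y(w) = -8 + (1*0 + w) = -8 + (0 + w) = -8 + w)
o(p) = (-8 + p)/p
(-4974185 - 3937656)*(o(P) - 749962) = (-4974185 - 3937656)*((-8 + 850)/850 - 749962) = -8911841*((1/850)*842 - 749962) = -8911841*(421/425 - 749962) = -8911841*(-318733429/425) = 2840501640632789/425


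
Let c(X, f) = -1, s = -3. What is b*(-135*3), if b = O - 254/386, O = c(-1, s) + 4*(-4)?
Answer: 1380240/193 ≈ 7151.5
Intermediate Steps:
O = -17 (O = -1 + 4*(-4) = -1 - 16 = -17)
b = -3408/193 (b = -17 - 254/386 = -17 - 1*127/193 = -17 - 127/193 = -3408/193 ≈ -17.658)
b*(-135*3) = -(-460080)*3/193 = -3408/193*(-405) = 1380240/193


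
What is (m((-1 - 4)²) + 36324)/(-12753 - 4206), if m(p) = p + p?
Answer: -36374/16959 ≈ -2.1448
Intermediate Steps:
m(p) = 2*p
(m((-1 - 4)²) + 36324)/(-12753 - 4206) = (2*(-1 - 4)² + 36324)/(-12753 - 4206) = (2*(-5)² + 36324)/(-16959) = (2*25 + 36324)*(-1/16959) = (50 + 36324)*(-1/16959) = 36374*(-1/16959) = -36374/16959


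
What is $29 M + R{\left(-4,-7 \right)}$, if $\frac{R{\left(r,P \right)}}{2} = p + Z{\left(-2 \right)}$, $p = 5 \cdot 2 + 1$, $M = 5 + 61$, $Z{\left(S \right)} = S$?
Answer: $1932$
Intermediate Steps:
$M = 66$
$p = 11$ ($p = 10 + 1 = 11$)
$R{\left(r,P \right)} = 18$ ($R{\left(r,P \right)} = 2 \left(11 - 2\right) = 2 \cdot 9 = 18$)
$29 M + R{\left(-4,-7 \right)} = 29 \cdot 66 + 18 = 1914 + 18 = 1932$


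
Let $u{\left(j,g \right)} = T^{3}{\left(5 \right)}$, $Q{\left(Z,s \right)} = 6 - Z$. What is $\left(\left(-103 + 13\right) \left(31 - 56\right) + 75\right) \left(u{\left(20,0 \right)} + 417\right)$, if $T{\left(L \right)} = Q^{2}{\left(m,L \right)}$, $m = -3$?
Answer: $1236569850$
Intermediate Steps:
$T{\left(L \right)} = 81$ ($T{\left(L \right)} = \left(6 - -3\right)^{2} = \left(6 + 3\right)^{2} = 9^{2} = 81$)
$u{\left(j,g \right)} = 531441$ ($u{\left(j,g \right)} = 81^{3} = 531441$)
$\left(\left(-103 + 13\right) \left(31 - 56\right) + 75\right) \left(u{\left(20,0 \right)} + 417\right) = \left(\left(-103 + 13\right) \left(31 - 56\right) + 75\right) \left(531441 + 417\right) = \left(\left(-90\right) \left(-25\right) + 75\right) 531858 = \left(2250 + 75\right) 531858 = 2325 \cdot 531858 = 1236569850$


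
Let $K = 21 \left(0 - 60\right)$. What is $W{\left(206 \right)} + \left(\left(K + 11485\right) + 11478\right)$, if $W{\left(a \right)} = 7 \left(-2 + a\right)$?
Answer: $23131$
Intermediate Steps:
$K = -1260$ ($K = 21 \left(-60\right) = -1260$)
$W{\left(a \right)} = -14 + 7 a$
$W{\left(206 \right)} + \left(\left(K + 11485\right) + 11478\right) = \left(-14 + 7 \cdot 206\right) + \left(\left(-1260 + 11485\right) + 11478\right) = \left(-14 + 1442\right) + \left(10225 + 11478\right) = 1428 + 21703 = 23131$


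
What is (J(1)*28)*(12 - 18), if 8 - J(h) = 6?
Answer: -336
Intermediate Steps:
J(h) = 2 (J(h) = 8 - 1*6 = 8 - 6 = 2)
(J(1)*28)*(12 - 18) = (2*28)*(12 - 18) = 56*(-6) = -336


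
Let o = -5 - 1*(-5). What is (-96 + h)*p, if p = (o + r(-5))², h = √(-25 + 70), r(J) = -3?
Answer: -864 + 27*√5 ≈ -803.63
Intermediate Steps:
h = 3*√5 (h = √45 = 3*√5 ≈ 6.7082)
o = 0 (o = -5 + 5 = 0)
p = 9 (p = (0 - 3)² = (-3)² = 9)
(-96 + h)*p = (-96 + 3*√5)*9 = -864 + 27*√5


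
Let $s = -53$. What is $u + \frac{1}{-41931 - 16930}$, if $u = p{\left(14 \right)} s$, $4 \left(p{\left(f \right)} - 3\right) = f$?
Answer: $- \frac{40555231}{117722} \approx -344.5$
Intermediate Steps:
$p{\left(f \right)} = 3 + \frac{f}{4}$
$u = - \frac{689}{2}$ ($u = \left(3 + \frac{1}{4} \cdot 14\right) \left(-53\right) = \left(3 + \frac{7}{2}\right) \left(-53\right) = \frac{13}{2} \left(-53\right) = - \frac{689}{2} \approx -344.5$)
$u + \frac{1}{-41931 - 16930} = - \frac{689}{2} + \frac{1}{-41931 - 16930} = - \frac{689}{2} + \frac{1}{-58861} = - \frac{689}{2} - \frac{1}{58861} = - \frac{40555231}{117722}$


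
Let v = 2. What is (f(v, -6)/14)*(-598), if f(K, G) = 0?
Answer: 0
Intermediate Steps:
(f(v, -6)/14)*(-598) = (0/14)*(-598) = (0*(1/14))*(-598) = 0*(-598) = 0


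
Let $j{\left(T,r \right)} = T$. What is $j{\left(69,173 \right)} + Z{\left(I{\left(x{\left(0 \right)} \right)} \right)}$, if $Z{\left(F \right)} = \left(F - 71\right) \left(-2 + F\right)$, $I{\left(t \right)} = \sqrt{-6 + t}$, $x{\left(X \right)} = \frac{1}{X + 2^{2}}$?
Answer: $\frac{821}{4} - \frac{73 i \sqrt{23}}{2} \approx 205.25 - 175.05 i$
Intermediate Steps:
$x{\left(X \right)} = \frac{1}{4 + X}$ ($x{\left(X \right)} = \frac{1}{X + 4} = \frac{1}{4 + X}$)
$Z{\left(F \right)} = \left(-71 + F\right) \left(-2 + F\right)$
$j{\left(69,173 \right)} + Z{\left(I{\left(x{\left(0 \right)} \right)} \right)} = 69 + \left(142 + \left(\sqrt{-6 + \frac{1}{4 + 0}}\right)^{2} - 73 \sqrt{-6 + \frac{1}{4 + 0}}\right) = 69 + \left(142 + \left(\sqrt{-6 + \frac{1}{4}}\right)^{2} - 73 \sqrt{-6 + \frac{1}{4}}\right) = 69 + \left(142 + \left(\sqrt{- \frac{23}{4}}\right)^{2} - 73 \sqrt{- \frac{23}{4}}\right) = 69 + \left(142 + \left(\frac{i \sqrt{23}}{2}\right)^{2} - 73 \frac{i \sqrt{23}}{2}\right) = 69 - \left(- \frac{545}{4} + \frac{73 i \sqrt{23}}{2}\right) = 69 + \left(\frac{545}{4} - \frac{73 i \sqrt{23}}{2}\right) = \frac{821}{4} - \frac{73 i \sqrt{23}}{2}$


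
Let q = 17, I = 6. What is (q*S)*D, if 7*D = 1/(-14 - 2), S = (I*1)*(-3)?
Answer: 153/56 ≈ 2.7321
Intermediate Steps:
S = -18 (S = (6*1)*(-3) = 6*(-3) = -18)
D = -1/112 (D = 1/(7*(-14 - 2)) = (⅐)/(-16) = (⅐)*(-1/16) = -1/112 ≈ -0.0089286)
(q*S)*D = (17*(-18))*(-1/112) = -306*(-1/112) = 153/56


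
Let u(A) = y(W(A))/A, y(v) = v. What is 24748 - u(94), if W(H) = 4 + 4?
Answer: 1163152/47 ≈ 24748.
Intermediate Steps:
W(H) = 8
u(A) = 8/A
24748 - u(94) = 24748 - 8/94 = 24748 - 1*4/47 = 24748 - 4/47 = 1163152/47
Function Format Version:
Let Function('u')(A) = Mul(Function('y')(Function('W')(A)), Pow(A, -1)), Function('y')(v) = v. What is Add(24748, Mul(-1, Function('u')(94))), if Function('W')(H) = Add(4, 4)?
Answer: Rational(1163152, 47) ≈ 24748.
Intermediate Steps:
Function('W')(H) = 8
Function('u')(A) = Mul(8, Pow(A, -1))
Add(24748, Mul(-1, Function('u')(94))) = Add(24748, Mul(-1, Mul(8, Pow(94, -1)))) = Add(24748, Mul(-1, Mul(8, Rational(1, 94)))) = Add(24748, Mul(-1, Rational(4, 47))) = Add(24748, Rational(-4, 47)) = Rational(1163152, 47)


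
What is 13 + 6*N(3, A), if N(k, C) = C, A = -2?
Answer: 1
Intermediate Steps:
13 + 6*N(3, A) = 13 + 6*(-2) = 13 - 12 = 1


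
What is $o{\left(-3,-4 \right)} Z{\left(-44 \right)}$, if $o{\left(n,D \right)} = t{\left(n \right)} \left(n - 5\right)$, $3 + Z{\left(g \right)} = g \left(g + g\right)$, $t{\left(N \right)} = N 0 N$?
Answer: $0$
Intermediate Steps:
$t{\left(N \right)} = 0$ ($t{\left(N \right)} = 0 N = 0$)
$Z{\left(g \right)} = -3 + 2 g^{2}$ ($Z{\left(g \right)} = -3 + g \left(g + g\right) = -3 + g 2 g = -3 + 2 g^{2}$)
$o{\left(n,D \right)} = 0$ ($o{\left(n,D \right)} = 0 \left(n - 5\right) = 0 \left(-5 + n\right) = 0$)
$o{\left(-3,-4 \right)} Z{\left(-44 \right)} = 0 \left(-3 + 2 \left(-44\right)^{2}\right) = 0 \left(-3 + 2 \cdot 1936\right) = 0 \left(-3 + 3872\right) = 0 \cdot 3869 = 0$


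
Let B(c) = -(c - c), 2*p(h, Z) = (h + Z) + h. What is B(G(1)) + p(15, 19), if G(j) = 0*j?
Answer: 49/2 ≈ 24.500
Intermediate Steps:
G(j) = 0
p(h, Z) = h + Z/2 (p(h, Z) = ((h + Z) + h)/2 = ((Z + h) + h)/2 = (Z + 2*h)/2 = h + Z/2)
B(c) = 0 (B(c) = -1*0 = 0)
B(G(1)) + p(15, 19) = 0 + (15 + (1/2)*19) = 0 + (15 + 19/2) = 0 + 49/2 = 49/2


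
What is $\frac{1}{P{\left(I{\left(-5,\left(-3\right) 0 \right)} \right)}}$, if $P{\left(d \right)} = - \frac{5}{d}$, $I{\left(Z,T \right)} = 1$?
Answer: $- \frac{1}{5} \approx -0.2$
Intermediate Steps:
$\frac{1}{P{\left(I{\left(-5,\left(-3\right) 0 \right)} \right)}} = \frac{1}{\left(-5\right) 1^{-1}} = \frac{1}{\left(-5\right) 1} = \frac{1}{-5} = - \frac{1}{5}$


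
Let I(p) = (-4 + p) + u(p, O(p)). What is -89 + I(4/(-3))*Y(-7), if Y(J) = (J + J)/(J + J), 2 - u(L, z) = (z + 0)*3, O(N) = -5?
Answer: -232/3 ≈ -77.333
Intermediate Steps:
u(L, z) = 2 - 3*z (u(L, z) = 2 - (z + 0)*3 = 2 - z*3 = 2 - 3*z)
Y(J) = 1 (Y(J) = (2*J)/((2*J)) = (2*J)*(1/(2*J)) = 1)
I(p) = 13 + p (I(p) = (-4 + p) + (2 - 3*(-5)) = (-4 + p) + (2 + 15) = (-4 + p) + 17 = 13 + p)
-89 + I(4/(-3))*Y(-7) = -89 + (13 + 4/(-3))*1 = -89 + (13 + 4*(-1/3))*1 = -89 + (13 - 4/3)*1 = -89 + (35/3)*1 = -89 + 35/3 = -232/3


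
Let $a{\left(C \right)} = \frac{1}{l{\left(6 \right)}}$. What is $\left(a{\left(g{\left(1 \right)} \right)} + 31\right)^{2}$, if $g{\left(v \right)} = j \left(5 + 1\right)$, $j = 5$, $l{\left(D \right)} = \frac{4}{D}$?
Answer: $\frac{4225}{4} \approx 1056.3$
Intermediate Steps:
$g{\left(v \right)} = 30$ ($g{\left(v \right)} = 5 \left(5 + 1\right) = 5 \cdot 6 = 30$)
$a{\left(C \right)} = \frac{3}{2}$ ($a{\left(C \right)} = \frac{1}{4 \cdot \frac{1}{6}} = \frac{1}{\frac{2}{3}} = \frac{3}{2}$)
$\left(a{\left(g{\left(1 \right)} \right)} + 31\right)^{2} = \left(\frac{3}{2} + 31\right)^{2} = \left(\frac{65}{2}\right)^{2} = \frac{4225}{4}$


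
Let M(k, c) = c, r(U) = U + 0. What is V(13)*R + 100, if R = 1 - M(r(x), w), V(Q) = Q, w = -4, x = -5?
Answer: 165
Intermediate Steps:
r(U) = U
R = 5 (R = 1 - 1*(-4) = 1 + 4 = 5)
V(13)*R + 100 = 13*5 + 100 = 65 + 100 = 165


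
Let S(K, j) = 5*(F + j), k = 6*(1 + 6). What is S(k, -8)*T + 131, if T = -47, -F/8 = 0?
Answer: 2011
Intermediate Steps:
F = 0 (F = -8*0 = 0)
k = 42 (k = 6*7 = 42)
S(K, j) = 5*j (S(K, j) = 5*(0 + j) = 5*j)
S(k, -8)*T + 131 = (5*(-8))*(-47) + 131 = -40*(-47) + 131 = 1880 + 131 = 2011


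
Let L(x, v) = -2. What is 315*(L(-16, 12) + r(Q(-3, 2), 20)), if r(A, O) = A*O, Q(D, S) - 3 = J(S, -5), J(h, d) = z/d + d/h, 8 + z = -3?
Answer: 16380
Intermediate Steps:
z = -11 (z = -8 - 3 = -11)
J(h, d) = -11/d + d/h
Q(D, S) = 26/5 - 5/S (Q(D, S) = 3 + (-11/(-5) - 5/S) = 3 + (-11*(-1/5) - 5/S) = 3 + (11/5 - 5/S) = 26/5 - 5/S)
315*(L(-16, 12) + r(Q(-3, 2), 20)) = 315*(-2 + (26/5 - 5/2)*20) = 315*(-2 + (27/10)*20) = 315*(-2 + 54) = 315*52 = 16380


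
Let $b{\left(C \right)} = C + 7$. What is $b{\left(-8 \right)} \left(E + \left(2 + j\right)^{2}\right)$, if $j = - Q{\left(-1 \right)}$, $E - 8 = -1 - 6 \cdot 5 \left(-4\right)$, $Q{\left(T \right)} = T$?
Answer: $-136$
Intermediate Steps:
$b{\left(C \right)} = 7 + C$
$E = 127$ ($E = 8 - \left(1 + 6 \cdot 5 \left(-4\right)\right) = 8 - \left(1 + 6 \left(-20\right)\right) = 8 - -119 = 8 + \left(-1 + 120\right) = 8 + 119 = 127$)
$j = 1$ ($j = \left(-1\right) \left(-1\right) = 1$)
$b{\left(-8 \right)} \left(E + \left(2 + j\right)^{2}\right) = \left(7 - 8\right) \left(127 + \left(2 + 1\right)^{2}\right) = - (127 + 3^{2}) = - (127 + 9) = \left(-1\right) 136 = -136$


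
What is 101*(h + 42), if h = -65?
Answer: -2323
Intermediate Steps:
101*(h + 42) = 101*(-65 + 42) = 101*(-23) = -2323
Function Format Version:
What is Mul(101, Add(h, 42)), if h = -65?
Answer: -2323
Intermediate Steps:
Mul(101, Add(h, 42)) = Mul(101, Add(-65, 42)) = Mul(101, -23) = -2323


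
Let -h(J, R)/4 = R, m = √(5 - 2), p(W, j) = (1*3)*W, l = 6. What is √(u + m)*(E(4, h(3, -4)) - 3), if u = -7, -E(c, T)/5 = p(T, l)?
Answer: -243*I*√(7 - √3) ≈ -557.73*I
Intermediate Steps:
p(W, j) = 3*W
m = √3 ≈ 1.7320
h(J, R) = -4*R
E(c, T) = -15*T
√(u + m)*(E(4, h(3, -4)) - 3) = √(-7 + √3)*(-(-60)*(-4) - 3) = √(-7 + √3)*(-15*16 - 3) = √(-7 + √3)*(-240 - 3) = √(-7 + √3)*(-243) = -243*√(-7 + √3)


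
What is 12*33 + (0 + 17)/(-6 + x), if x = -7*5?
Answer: 16219/41 ≈ 395.59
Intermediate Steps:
x = -35
12*33 + (0 + 17)/(-6 + x) = 12*33 + (0 + 17)/(-6 - 35) = 396 + 17/(-41) = 396 + 17*(-1/41) = 396 - 17/41 = 16219/41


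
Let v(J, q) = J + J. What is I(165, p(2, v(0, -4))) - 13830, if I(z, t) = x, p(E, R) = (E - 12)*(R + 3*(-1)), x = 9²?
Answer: -13749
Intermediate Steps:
x = 81
v(J, q) = 2*J
p(E, R) = (-12 + E)*(-3 + R) (p(E, R) = (-12 + E)*(R - 3) = (-12 + E)*(-3 + R))
I(z, t) = 81
I(165, p(2, v(0, -4))) - 13830 = 81 - 13830 = -13749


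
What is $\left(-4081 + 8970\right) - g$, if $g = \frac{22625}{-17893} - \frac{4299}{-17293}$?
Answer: $\frac{1513086552079}{309423649} \approx 4890.0$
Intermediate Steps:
$g = - \frac{314332118}{309423649}$ ($g = 22625 \left(- \frac{1}{17893}\right) - - \frac{4299}{17293} = - \frac{22625}{17893} + \frac{4299}{17293} = - \frac{314332118}{309423649} \approx -1.0159$)
$\left(-4081 + 8970\right) - g = \left(-4081 + 8970\right) - - \frac{314332118}{309423649} = 4889 + \frac{314332118}{309423649} = \frac{1513086552079}{309423649}$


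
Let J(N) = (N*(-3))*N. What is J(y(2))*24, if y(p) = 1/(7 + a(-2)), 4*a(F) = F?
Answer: -288/169 ≈ -1.7041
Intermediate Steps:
a(F) = F/4
y(p) = 2/13 (y(p) = 1/(7 + (1/4)*(-2)) = 1/(7 - 1/2) = 1/(13/2) = 2/13)
J(N) = -3*N**2 (J(N) = (-3*N)*N = -3*N**2)
J(y(2))*24 = -3*(2/13)**2*24 = -3*4/169*24 = -12/169*24 = -288/169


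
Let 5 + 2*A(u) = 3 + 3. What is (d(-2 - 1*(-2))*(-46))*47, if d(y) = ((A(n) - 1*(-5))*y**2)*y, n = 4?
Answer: 0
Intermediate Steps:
A(u) = 1/2 (A(u) = -5/2 + (3 + 3)/2 = -5/2 + (1/2)*6 = -5/2 + 3 = 1/2)
d(y) = 11*y**3/2 (d(y) = ((1/2 - 1*(-5))*y**2)*y = ((1/2 + 5)*y**2)*y = (11*y**2/2)*y = 11*y**3/2)
(d(-2 - 1*(-2))*(-46))*47 = ((11*(-2 - 1*(-2))**3/2)*(-46))*47 = ((11*(-2 + 2)**3/2)*(-46))*47 = (((11/2)*0**3)*(-46))*47 = (((11/2)*0)*(-46))*47 = (0*(-46))*47 = 0*47 = 0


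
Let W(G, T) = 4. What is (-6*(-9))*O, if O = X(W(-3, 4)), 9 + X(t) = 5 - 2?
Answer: -324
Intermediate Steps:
X(t) = -6 (X(t) = -9 + (5 - 2) = -9 + 3 = -6)
O = -6
(-6*(-9))*O = -6*(-9)*(-6) = 54*(-6) = -324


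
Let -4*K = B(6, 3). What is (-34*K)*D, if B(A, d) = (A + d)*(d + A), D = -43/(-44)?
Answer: 59211/88 ≈ 672.85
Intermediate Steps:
D = 43/44 (D = -43*(-1/44) = 43/44 ≈ 0.97727)
B(A, d) = (A + d)² (B(A, d) = (A + d)*(A + d) = (A + d)²)
K = -81/4 (K = -(6 + 3)²/4 = -¼*9² = -¼*81 = -81/4 ≈ -20.250)
(-34*K)*D = -34*(-81/4)*(43/44) = (1377/2)*(43/44) = 59211/88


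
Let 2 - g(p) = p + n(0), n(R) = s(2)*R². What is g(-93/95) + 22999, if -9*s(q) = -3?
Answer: 2185188/95 ≈ 23002.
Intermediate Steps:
s(q) = ⅓ (s(q) = -⅑*(-3) = ⅓)
n(R) = R²/3
g(p) = 2 - p (g(p) = 2 - (p + (⅓)*0²) = 2 - (p + (⅓)*0) = 2 - (p + 0) = 2 - p)
g(-93/95) + 22999 = (2 - (-93)/95) + 22999 = (2 - 1*(-93/95)) + 22999 = (2 + 93/95) + 22999 = 283/95 + 22999 = 2185188/95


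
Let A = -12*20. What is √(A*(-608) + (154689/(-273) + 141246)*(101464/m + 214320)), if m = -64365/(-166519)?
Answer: 2*√11741140189934787244470/836745 ≈ 2.5900e+5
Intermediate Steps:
m = 64365/166519 (m = -64365*(-1/166519) = 64365/166519 ≈ 0.38653)
A = -240
√(A*(-608) + (154689/(-273) + 141246)*(101464/m + 214320)) = √(-240*(-608) + (154689/(-273) + 141246)*(101464/(64365/166519) + 214320)) = √(145920 + (154689*(-1/273) + 141246)*(101464*(166519/64365) + 214320)) = √(145920 + (-51563/91 + 141246)*(16895683816/64365 + 214320)) = √(145920 + (12801823/91)*(30690390616/64365)) = √(145920 + 392892948466892968/5857215) = √(392893803151705768/5857215) = 2*√11741140189934787244470/836745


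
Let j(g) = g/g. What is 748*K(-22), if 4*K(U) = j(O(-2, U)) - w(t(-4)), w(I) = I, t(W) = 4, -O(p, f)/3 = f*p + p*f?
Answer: -561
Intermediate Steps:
O(p, f) = -6*f*p (O(p, f) = -3*(f*p + p*f) = -3*(f*p + f*p) = -6*f*p)
j(g) = 1
K(U) = -¾ (K(U) = (1 - 1*4)/4 = (1 - 4)/4 = (¼)*(-3) = -¾)
748*K(-22) = 748*(-¾) = -561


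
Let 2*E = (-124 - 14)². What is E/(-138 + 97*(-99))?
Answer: -3174/3247 ≈ -0.97752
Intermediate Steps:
E = 9522 (E = (-124 - 14)²/2 = (½)*(-138)² = (½)*19044 = 9522)
E/(-138 + 97*(-99)) = 9522/(-138 + 97*(-99)) = 9522/(-138 - 9603) = 9522/(-9741) = 9522*(-1/9741) = -3174/3247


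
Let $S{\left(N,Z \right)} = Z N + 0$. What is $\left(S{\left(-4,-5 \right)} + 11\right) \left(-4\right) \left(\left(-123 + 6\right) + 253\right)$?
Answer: $-16864$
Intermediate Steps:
$S{\left(N,Z \right)} = N Z$ ($S{\left(N,Z \right)} = N Z + 0 = N Z$)
$\left(S{\left(-4,-5 \right)} + 11\right) \left(-4\right) \left(\left(-123 + 6\right) + 253\right) = \left(\left(-4\right) \left(-5\right) + 11\right) \left(-4\right) \left(\left(-123 + 6\right) + 253\right) = \left(20 + 11\right) \left(-4\right) \left(-117 + 253\right) = 31 \left(-4\right) 136 = \left(-124\right) 136 = -16864$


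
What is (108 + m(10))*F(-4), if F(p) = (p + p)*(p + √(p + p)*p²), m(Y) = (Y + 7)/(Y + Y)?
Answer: 17416/5 - 139328*I*√2/5 ≈ 3483.2 - 39408.0*I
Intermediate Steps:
m(Y) = (7 + Y)/(2*Y) (m(Y) = (7 + Y)/((2*Y)) = (7 + Y)*(1/(2*Y)) = (7 + Y)/(2*Y))
F(p) = 2*p*(p + √2*p^(5/2)) (F(p) = (2*p)*(p + √(2*p)*p²) = (2*p)*(p + (√2*√p)*p²) = (2*p)*(p + √2*p^(5/2)) = 2*p*(p + √2*p^(5/2)))
(108 + m(10))*F(-4) = (108 + (½)*(7 + 10)/10)*(2*(-4)² + 2*√2*(-4)^(7/2)) = (108 + (½)*(⅒)*17)*(2*16 + 2*√2*(-128*I)) = (108 + 17/20)*(32 - 256*I*√2) = 2177*(32 - 256*I*√2)/20 = 17416/5 - 139328*I*√2/5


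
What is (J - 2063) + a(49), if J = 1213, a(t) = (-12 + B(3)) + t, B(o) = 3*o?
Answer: -804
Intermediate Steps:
a(t) = -3 + t (a(t) = (-12 + 3*3) + t = (-12 + 9) + t = -3 + t)
(J - 2063) + a(49) = (1213 - 2063) + (-3 + 49) = -850 + 46 = -804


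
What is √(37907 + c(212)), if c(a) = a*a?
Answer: √82851 ≈ 287.84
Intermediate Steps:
c(a) = a²
√(37907 + c(212)) = √(37907 + 212²) = √(37907 + 44944) = √82851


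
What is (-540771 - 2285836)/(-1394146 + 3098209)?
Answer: -166271/100239 ≈ -1.6587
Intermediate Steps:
(-540771 - 2285836)/(-1394146 + 3098209) = -2826607/1704063 = -2826607*1/1704063 = -166271/100239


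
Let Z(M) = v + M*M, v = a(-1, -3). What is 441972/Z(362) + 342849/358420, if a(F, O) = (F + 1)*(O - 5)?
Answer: 50834977149/11742197620 ≈ 4.3293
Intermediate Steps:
a(F, O) = (1 + F)*(-5 + O)
v = 0 (v = -5 - 3 - 5*(-1) - 1*(-3) = -5 - 3 + 5 + 3 = 0)
Z(M) = M² (Z(M) = 0 + M*M = 0 + M² = M²)
441972/Z(362) + 342849/358420 = 441972/(362²) + 342849/358420 = 441972/131044 + 342849*(1/358420) = 441972*(1/131044) + 342849/358420 = 110493/32761 + 342849/358420 = 50834977149/11742197620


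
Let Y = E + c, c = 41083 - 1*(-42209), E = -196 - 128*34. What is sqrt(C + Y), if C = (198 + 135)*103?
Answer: 7*sqrt(2307) ≈ 336.22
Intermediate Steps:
E = -4548 (E = -196 - 4352 = -4548)
C = 34299 (C = 333*103 = 34299)
c = 83292 (c = 41083 + 42209 = 83292)
Y = 78744 (Y = -4548 + 83292 = 78744)
sqrt(C + Y) = sqrt(34299 + 78744) = sqrt(113043) = 7*sqrt(2307)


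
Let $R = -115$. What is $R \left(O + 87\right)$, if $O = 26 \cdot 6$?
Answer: $-27945$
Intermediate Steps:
$O = 156$
$R \left(O + 87\right) = - 115 \left(156 + 87\right) = \left(-115\right) 243 = -27945$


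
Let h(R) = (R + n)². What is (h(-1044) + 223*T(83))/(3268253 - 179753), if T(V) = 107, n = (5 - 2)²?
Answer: 547543/1544250 ≈ 0.35457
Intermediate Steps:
n = 9 (n = 3² = 9)
h(R) = (9 + R)² (h(R) = (R + 9)² = (9 + R)²)
(h(-1044) + 223*T(83))/(3268253 - 179753) = ((9 - 1044)² + 223*107)/(3268253 - 179753) = ((-1035)² + 23861)/3088500 = (1071225 + 23861)*(1/3088500) = 1095086*(1/3088500) = 547543/1544250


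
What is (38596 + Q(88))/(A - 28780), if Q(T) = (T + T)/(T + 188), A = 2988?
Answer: -41612/27807 ≈ -1.4965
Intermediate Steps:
Q(T) = 2*T/(188 + T) (Q(T) = (2*T)/(188 + T) = 2*T/(188 + T))
(38596 + Q(88))/(A - 28780) = (38596 + 2*88/(188 + 88))/(2988 - 28780) = (38596 + 2*88/276)/(-25792) = (38596 + 2*88*(1/276))*(-1/25792) = (38596 + 44/69)*(-1/25792) = (2663168/69)*(-1/25792) = -41612/27807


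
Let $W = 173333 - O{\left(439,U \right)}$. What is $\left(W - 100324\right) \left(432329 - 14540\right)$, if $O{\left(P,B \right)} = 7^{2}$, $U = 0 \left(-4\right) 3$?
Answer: $30481885440$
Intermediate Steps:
$U = 0$ ($U = 0 \cdot 3 = 0$)
$O{\left(P,B \right)} = 49$
$W = 173284$ ($W = 173333 - 49 = 173284$)
$\left(W - 100324\right) \left(432329 - 14540\right) = \left(173284 - 100324\right) \left(432329 - 14540\right) = 72960 \cdot 417789 = 30481885440$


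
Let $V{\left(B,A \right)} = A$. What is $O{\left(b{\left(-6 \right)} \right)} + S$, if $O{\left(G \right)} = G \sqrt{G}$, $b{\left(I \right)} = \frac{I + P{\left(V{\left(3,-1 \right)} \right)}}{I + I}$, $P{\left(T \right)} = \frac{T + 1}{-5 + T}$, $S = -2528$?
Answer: $-2528 + \frac{\sqrt{2}}{4} \approx -2527.6$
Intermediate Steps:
$P{\left(T \right)} = \frac{1 + T}{-5 + T}$
$b{\left(I \right)} = \frac{1}{2}$ ($b{\left(I \right)} = \frac{I + \frac{1 - 1}{-5 - 1}}{I + I} = \frac{I + \frac{1}{-6} \cdot 0}{2 I} = \left(I - 0\right) \frac{1}{2 I} = \left(I + 0\right) \frac{1}{2 I} = I \frac{1}{2 I} = \frac{1}{2}$)
$O{\left(G \right)} = G^{\frac{3}{2}}$
$O{\left(b{\left(-6 \right)} \right)} + S = \left(\frac{1}{2}\right)^{\frac{3}{2}} - 2528 = \frac{\sqrt{2}}{4} - 2528 = -2528 + \frac{\sqrt{2}}{4}$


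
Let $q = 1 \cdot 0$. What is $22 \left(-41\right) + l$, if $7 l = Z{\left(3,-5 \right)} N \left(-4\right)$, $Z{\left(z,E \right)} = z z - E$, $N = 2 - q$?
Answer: $-918$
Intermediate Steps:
$q = 0$
$N = 2$ ($N = 2 - 0 = 2 + 0 = 2$)
$Z{\left(z,E \right)} = z^{2} - E$
$l = -16$ ($l = \frac{\left(3^{2} - -5\right) 2 \left(-4\right)}{7} = \frac{\left(9 + 5\right) 2 \left(-4\right)}{7} = \frac{14 \cdot 2 \left(-4\right)}{7} = \frac{28 \left(-4\right)}{7} = \frac{1}{7} \left(-112\right) = -16$)
$22 \left(-41\right) + l = 22 \left(-41\right) - 16 = -902 - 16 = -918$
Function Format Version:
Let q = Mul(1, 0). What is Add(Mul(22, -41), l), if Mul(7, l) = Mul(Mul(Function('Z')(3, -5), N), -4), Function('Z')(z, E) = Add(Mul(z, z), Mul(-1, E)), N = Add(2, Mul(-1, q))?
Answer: -918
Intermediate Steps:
q = 0
N = 2 (N = Add(2, Mul(-1, 0)) = Add(2, 0) = 2)
Function('Z')(z, E) = Add(Pow(z, 2), Mul(-1, E))
l = -16 (l = Mul(Rational(1, 7), Mul(Mul(Add(Pow(3, 2), Mul(-1, -5)), 2), -4)) = Mul(Rational(1, 7), Mul(Mul(Add(9, 5), 2), -4)) = Mul(Rational(1, 7), Mul(Mul(14, 2), -4)) = Mul(Rational(1, 7), Mul(28, -4)) = Mul(Rational(1, 7), -112) = -16)
Add(Mul(22, -41), l) = Add(Mul(22, -41), -16) = Add(-902, -16) = -918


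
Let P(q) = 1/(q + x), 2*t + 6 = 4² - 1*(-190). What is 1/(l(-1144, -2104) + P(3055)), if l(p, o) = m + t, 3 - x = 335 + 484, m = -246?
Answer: -2239/326893 ≈ -0.0068493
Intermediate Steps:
x = -816 (x = 3 - (335 + 484) = 3 - 1*819 = 3 - 819 = -816)
t = 100 (t = -3 + (4² - 1*(-190))/2 = -3 + (16 + 190)/2 = -3 + (½)*206 = -3 + 103 = 100)
l(p, o) = -146 (l(p, o) = -246 + 100 = -146)
P(q) = 1/(-816 + q) (P(q) = 1/(q - 816) = 1/(-816 + q))
1/(l(-1144, -2104) + P(3055)) = 1/(-146 + 1/(-816 + 3055)) = 1/(-146 + 1/2239) = 1/(-326893/2239) = -2239/326893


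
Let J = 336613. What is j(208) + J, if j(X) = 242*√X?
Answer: 336613 + 968*√13 ≈ 3.4010e+5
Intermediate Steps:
j(208) + J = 242*√208 + 336613 = 242*(4*√13) + 336613 = 968*√13 + 336613 = 336613 + 968*√13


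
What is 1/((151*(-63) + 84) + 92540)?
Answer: 1/83111 ≈ 1.2032e-5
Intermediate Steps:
1/((151*(-63) + 84) + 92540) = 1/((-9513 + 84) + 92540) = 1/(-9429 + 92540) = 1/83111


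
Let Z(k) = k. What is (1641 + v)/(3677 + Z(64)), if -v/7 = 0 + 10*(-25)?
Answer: 3391/3741 ≈ 0.90644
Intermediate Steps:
v = 1750 (v = -7*(0 + 10*(-25)) = -7*(0 - 250) = -7*(-250) = 1750)
(1641 + v)/(3677 + Z(64)) = (1641 + 1750)/(3677 + 64) = 3391/3741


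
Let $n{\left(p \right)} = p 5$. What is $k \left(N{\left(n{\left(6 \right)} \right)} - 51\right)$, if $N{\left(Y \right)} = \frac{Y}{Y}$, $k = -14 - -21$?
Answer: $-350$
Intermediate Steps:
$k = 7$ ($k = -14 + 21 = 7$)
$n{\left(p \right)} = 5 p$
$N{\left(Y \right)} = 1$
$k \left(N{\left(n{\left(6 \right)} \right)} - 51\right) = 7 \left(1 - 51\right) = 7 \left(-50\right) = -350$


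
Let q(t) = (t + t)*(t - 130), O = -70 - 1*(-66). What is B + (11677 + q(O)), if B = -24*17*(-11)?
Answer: 17237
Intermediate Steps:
O = -4 (O = -70 + 66 = -4)
q(t) = 2*t*(-130 + t) (q(t) = (2*t)*(-130 + t) = 2*t*(-130 + t))
B = 4488 (B = -408*(-11) = 4488)
B + (11677 + q(O)) = 4488 + (11677 + 2*(-4)*(-130 - 4)) = 4488 + (11677 + 2*(-4)*(-134)) = 4488 + (11677 + 1072) = 4488 + 12749 = 17237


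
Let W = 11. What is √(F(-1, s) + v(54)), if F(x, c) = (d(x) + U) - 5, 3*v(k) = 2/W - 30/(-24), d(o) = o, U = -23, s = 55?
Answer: I*√13805/22 ≈ 5.3407*I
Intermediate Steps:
v(k) = 21/44 (v(k) = (2/11 - 30/(-24))/3 = (2*(1/11) - 30*(-1/24))/3 = (2/11 + 5/4)/3 = (⅓)*(63/44) = 21/44)
F(x, c) = -28 + x (F(x, c) = (x - 23) - 5 = (-23 + x) - 5 = -28 + x)
√(F(-1, s) + v(54)) = √((-28 - 1) + 21/44) = √(-29 + 21/44) = √(-1255/44) = I*√13805/22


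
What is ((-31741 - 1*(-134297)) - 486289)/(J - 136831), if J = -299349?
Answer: 383733/436180 ≈ 0.87976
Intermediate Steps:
((-31741 - 1*(-134297)) - 486289)/(J - 136831) = ((-31741 - 1*(-134297)) - 486289)/(-299349 - 136831) = ((-31741 + 134297) - 486289)/(-436180) = (102556 - 486289)*(-1/436180) = -383733*(-1/436180) = 383733/436180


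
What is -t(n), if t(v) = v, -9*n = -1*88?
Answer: -88/9 ≈ -9.7778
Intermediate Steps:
n = 88/9 (n = -(-1)*88/9 = -⅑*(-88) = 88/9 ≈ 9.7778)
-t(n) = -1*88/9 = -88/9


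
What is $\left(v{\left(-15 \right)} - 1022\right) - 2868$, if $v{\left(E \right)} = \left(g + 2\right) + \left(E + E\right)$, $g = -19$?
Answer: $-3937$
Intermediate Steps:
$v{\left(E \right)} = -17 + 2 E$ ($v{\left(E \right)} = \left(-19 + 2\right) + \left(E + E\right) = -17 + 2 E$)
$\left(v{\left(-15 \right)} - 1022\right) - 2868 = \left(\left(-17 + 2 \left(-15\right)\right) - 1022\right) - 2868 = \left(\left(-17 - 30\right) - 1022\right) - 2868 = \left(-47 - 1022\right) - 2868 = -1069 - 2868 = -3937$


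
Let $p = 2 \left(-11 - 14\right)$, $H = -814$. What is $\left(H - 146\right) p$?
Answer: $48000$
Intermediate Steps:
$p = -50$ ($p = 2 \left(-25\right) = -50$)
$\left(H - 146\right) p = \left(-814 - 146\right) \left(-50\right) = \left(-960\right) \left(-50\right) = 48000$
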